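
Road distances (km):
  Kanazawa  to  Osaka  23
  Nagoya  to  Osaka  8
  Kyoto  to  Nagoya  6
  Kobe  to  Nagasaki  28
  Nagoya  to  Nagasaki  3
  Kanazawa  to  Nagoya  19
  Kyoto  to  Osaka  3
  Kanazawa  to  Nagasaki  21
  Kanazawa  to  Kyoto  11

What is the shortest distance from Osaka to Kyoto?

3

Comparing a few candidate routes:
Osaka -> Kanazawa -> Kyoto: 23 + 11 = 34
Osaka -> Kyoto: 3
Osaka -> Nagoya -> Kyoto: 8 + 6 = 14
The minimum is 3 km.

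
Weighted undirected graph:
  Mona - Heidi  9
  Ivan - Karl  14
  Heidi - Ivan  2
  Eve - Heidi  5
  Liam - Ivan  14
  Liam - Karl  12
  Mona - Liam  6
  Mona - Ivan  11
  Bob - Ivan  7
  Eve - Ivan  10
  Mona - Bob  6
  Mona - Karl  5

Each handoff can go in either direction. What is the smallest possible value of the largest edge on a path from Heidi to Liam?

7

Some routes from Heidi to Liam:
Heidi → Eve → Ivan → Mona → Liam: max(5, 10, 11, 6) = 11
Heidi → Eve → Ivan → Bob → Mona → Liam: max(5, 10, 7, 6, 6) = 10
Heidi → Mona → Liam: max(9, 6) = 9
Heidi → Ivan → Bob → Mona → Liam: max(2, 7, 6, 6) = 7
The minimum achievable maximum is 7.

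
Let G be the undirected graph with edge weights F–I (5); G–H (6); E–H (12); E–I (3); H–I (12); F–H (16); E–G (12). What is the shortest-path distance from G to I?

A few of the G→I routes:
G→H→F→I: 6 + 16 + 5 = 27
G→E→H→I: 12 + 12 + 12 = 36
G→H→I: 6 + 12 = 18
G→E→I: 12 + 3 = 15
G→H→E→I: 6 + 12 + 3 = 21
The minimum is 15.

15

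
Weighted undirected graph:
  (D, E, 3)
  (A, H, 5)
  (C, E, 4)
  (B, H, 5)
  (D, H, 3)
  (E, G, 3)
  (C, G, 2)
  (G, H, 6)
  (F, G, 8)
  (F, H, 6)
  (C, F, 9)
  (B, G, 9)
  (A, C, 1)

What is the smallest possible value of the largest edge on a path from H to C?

3

A few of the H→C routes:
H -> D -> E -> G -> C: max(3, 3, 3, 2) = 3
H -> A -> C: max(5, 1) = 5
H -> D -> E -> C: max(3, 3, 4) = 4
Smallest bottleneck: 3.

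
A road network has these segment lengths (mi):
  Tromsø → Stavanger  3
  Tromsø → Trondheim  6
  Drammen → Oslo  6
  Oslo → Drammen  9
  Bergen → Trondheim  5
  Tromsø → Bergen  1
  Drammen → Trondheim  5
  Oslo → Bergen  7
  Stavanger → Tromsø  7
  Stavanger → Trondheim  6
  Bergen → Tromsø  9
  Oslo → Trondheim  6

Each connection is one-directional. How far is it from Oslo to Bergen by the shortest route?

7

Candidate routes:
Oslo → Bergen: 7
The minimum is 7 mi.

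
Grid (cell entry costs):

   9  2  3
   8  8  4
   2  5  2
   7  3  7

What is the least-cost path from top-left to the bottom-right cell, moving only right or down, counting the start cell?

Cheapest: (0,0)→(0,1)→(0,2)→(1,2)→(2,2)→(3,2)
  9 + 2 + 3 + 4 + 2 + 7 = 27

27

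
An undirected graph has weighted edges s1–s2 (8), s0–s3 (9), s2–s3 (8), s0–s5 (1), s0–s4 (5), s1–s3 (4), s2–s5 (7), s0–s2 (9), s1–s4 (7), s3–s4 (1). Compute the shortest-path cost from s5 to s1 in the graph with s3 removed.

Routes from s5 to s1 avoiding s3:
s5 -> s0 -> s2 -> s1: 1 + 9 + 8 = 18
s5 -> s2 -> s0 -> s4 -> s1: 7 + 9 + 5 + 7 = 28
s5 -> s0 -> s4 -> s1: 1 + 5 + 7 = 13
s5 -> s2 -> s1: 7 + 8 = 15
Shortest: 13.

13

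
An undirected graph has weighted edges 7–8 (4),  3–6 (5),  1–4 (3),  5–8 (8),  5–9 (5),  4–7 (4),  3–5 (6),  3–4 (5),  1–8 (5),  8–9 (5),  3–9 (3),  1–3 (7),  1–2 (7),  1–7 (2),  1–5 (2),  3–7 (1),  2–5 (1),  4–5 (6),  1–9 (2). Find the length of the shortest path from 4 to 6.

Some routes from 4 to 6:
4 -> 1 -> 9 -> 3 -> 6: 3 + 2 + 3 + 5 = 13
4 -> 7 -> 3 -> 6: 4 + 1 + 5 = 10
4 -> 1 -> 7 -> 3 -> 6: 3 + 2 + 1 + 5 = 11
4 -> 3 -> 6: 5 + 5 = 10
Shortest: 10.

10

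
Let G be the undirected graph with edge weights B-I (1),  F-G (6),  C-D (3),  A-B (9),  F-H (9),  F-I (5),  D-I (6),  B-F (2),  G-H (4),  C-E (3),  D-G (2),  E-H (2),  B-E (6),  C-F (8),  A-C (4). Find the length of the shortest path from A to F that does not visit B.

A few of the A→F routes:
A → C → E → H → F: 4 + 3 + 2 + 9 = 18
A → C → D → G → F: 4 + 3 + 2 + 6 = 15
A → C → E → H → G → F: 4 + 3 + 2 + 4 + 6 = 19
A → C → D → G → H → F: 4 + 3 + 2 + 4 + 9 = 22
A → C → F: 4 + 8 = 12
A → C → D → I → F: 4 + 3 + 6 + 5 = 18
The minimum is 12.

12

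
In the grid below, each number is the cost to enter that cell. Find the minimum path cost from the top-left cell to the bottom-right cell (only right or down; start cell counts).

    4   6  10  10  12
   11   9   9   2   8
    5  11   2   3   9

Best path: r0c0 -> r0c1 -> r1c1 -> r1c2 -> r1c3 -> r2c3 -> r2c4
Cost: 4 + 6 + 9 + 9 + 2 + 3 + 9 = 42

42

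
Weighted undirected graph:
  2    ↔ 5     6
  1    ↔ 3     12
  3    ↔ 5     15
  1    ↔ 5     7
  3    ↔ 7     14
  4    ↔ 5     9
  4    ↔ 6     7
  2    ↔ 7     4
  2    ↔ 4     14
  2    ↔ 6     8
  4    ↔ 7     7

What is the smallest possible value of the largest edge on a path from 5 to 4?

A few of the 5→4 routes:
5 - 4: max(9) = 9
5 - 2 - 7 - 4: max(6, 4, 7) = 7
5 - 2 - 4: max(6, 14) = 14
5 - 2 - 6 - 4: max(6, 8, 7) = 8
The minimum achievable maximum is 7.

7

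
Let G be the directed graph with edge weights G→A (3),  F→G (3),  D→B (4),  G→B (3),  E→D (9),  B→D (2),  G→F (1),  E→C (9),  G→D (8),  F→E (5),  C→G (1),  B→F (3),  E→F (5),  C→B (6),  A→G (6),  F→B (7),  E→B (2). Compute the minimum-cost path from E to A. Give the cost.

11

A few of the E→A routes:
E→F→G→A: 5 + 3 + 3 = 11
E→B→F→G→A: 2 + 3 + 3 + 3 = 11
E→C→G→A: 9 + 1 + 3 = 13
Best route has total 11.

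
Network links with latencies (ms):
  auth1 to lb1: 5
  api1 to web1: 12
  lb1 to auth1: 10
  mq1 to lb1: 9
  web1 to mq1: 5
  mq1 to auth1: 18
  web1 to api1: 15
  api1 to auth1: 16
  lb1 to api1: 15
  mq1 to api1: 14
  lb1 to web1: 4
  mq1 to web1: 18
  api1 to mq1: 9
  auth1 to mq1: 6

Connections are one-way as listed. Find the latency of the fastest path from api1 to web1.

Checking several routes:
api1 - web1: 12
api1 - mq1 - lb1 - web1: 9 + 9 + 4 = 22
api1 - auth1 - lb1 - web1: 16 + 5 + 4 = 25
api1 - mq1 - web1: 9 + 18 = 27
Best route has total 12 ms.

12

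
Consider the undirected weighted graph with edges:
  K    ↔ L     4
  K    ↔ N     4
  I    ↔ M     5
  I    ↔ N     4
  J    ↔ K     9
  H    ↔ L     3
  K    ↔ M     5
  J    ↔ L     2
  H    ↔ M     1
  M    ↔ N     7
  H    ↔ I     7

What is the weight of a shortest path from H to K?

6

Some routes from H to K:
H → M → I → N → K: 1 + 5 + 4 + 4 = 14
H → M → K: 1 + 5 = 6
H → L → J → K: 3 + 2 + 9 = 14
H → M → N → K: 1 + 7 + 4 = 12
H → L → K: 3 + 4 = 7
The minimum is 6.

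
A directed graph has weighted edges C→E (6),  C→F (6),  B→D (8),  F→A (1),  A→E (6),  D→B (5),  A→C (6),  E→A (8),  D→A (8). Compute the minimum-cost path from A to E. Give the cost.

Candidate routes:
A→C→E: 6 + 6 = 12
A→E: 6
Shortest: 6.

6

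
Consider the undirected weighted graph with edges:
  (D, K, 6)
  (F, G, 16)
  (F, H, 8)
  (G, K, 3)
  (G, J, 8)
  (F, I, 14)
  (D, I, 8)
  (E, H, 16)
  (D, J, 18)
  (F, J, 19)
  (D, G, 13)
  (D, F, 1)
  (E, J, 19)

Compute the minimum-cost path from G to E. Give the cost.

Checking several routes:
G -> J -> E: 8 + 19 = 27
G -> K -> D -> J -> E: 3 + 6 + 18 + 19 = 46
G -> K -> D -> F -> H -> E: 3 + 6 + 1 + 8 + 16 = 34
G -> D -> F -> H -> E: 13 + 1 + 8 + 16 = 38
G -> K -> D -> F -> J -> E: 3 + 6 + 1 + 19 + 19 = 48
G -> F -> H -> E: 16 + 8 + 16 = 40
The minimum is 27.

27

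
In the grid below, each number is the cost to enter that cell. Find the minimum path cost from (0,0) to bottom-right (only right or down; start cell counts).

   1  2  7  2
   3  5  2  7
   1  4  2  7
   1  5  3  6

20

Cheapest: [0,0] → [1,0] → [2,0] → [2,1] → [2,2] → [3,2] → [3,3]
  1 + 3 + 1 + 4 + 2 + 3 + 6 = 20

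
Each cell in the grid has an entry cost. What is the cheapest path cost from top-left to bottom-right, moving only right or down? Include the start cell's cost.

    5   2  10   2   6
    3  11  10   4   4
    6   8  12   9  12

39

Take (0,0) → (0,1) → (0,2) → (0,3) → (1,3) → (1,4) → (2,4) for a total of 5 + 2 + 10 + 2 + 4 + 4 + 12 = 39.
For comparison, the top-then-right route costs 41.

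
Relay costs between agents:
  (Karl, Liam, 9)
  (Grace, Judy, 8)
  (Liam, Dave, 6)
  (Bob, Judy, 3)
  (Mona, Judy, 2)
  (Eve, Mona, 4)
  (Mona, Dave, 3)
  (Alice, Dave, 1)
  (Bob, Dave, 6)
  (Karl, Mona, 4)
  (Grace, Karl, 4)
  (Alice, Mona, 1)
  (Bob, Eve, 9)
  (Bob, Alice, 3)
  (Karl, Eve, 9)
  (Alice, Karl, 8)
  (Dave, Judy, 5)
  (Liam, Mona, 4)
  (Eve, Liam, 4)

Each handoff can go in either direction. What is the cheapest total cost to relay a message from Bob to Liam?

8

Comparing a few candidate routes:
Bob → Alice → Dave → Liam: 3 + 1 + 6 = 10
Bob → Judy → Mona → Liam: 3 + 2 + 4 = 9
Bob → Alice → Mona → Liam: 3 + 1 + 4 = 8
Best route has total 8.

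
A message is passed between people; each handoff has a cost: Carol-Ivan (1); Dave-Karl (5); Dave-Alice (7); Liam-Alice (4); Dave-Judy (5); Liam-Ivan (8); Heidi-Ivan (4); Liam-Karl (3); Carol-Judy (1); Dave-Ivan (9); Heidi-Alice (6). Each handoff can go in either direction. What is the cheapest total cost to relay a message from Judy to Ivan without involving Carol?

Routes from Judy to Ivan avoiding Carol:
Judy -> Dave -> Alice -> Heidi -> Ivan: 5 + 7 + 6 + 4 = 22
Judy -> Dave -> Ivan: 5 + 9 = 14
Judy -> Dave -> Karl -> Liam -> Ivan: 5 + 5 + 3 + 8 = 21
Judy -> Dave -> Alice -> Liam -> Ivan: 5 + 7 + 4 + 8 = 24
Judy -> Dave -> Karl -> Liam -> Alice -> Heidi -> Ivan: 5 + 5 + 3 + 4 + 6 + 4 = 27
Shortest: 14.

14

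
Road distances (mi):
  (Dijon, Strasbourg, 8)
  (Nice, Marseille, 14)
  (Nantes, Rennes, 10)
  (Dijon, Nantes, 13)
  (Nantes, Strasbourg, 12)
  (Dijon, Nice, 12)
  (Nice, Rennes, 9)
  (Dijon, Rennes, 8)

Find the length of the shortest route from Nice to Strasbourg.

Checking several routes:
Nice→Dijon→Strasbourg: 12 + 8 = 20
Nice→Rennes→Dijon→Strasbourg: 9 + 8 + 8 = 25
Nice→Rennes→Nantes→Strasbourg: 9 + 10 + 12 = 31
The minimum is 20 mi.

20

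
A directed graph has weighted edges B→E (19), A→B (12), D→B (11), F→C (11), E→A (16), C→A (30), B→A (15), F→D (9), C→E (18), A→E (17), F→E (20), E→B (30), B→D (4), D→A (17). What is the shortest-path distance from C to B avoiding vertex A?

48

Paths from C to B avoiding A:
C -> E -> B: 18 + 30 = 48
The minimum is 48.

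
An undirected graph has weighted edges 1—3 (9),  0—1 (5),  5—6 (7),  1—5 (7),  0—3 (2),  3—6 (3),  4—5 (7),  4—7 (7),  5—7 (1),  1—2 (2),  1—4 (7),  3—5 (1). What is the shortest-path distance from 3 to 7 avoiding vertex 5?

Paths from 3 to 7 avoiding 5:
3 -> 1 -> 4 -> 7: 9 + 7 + 7 = 23
3 -> 0 -> 1 -> 4 -> 7: 2 + 5 + 7 + 7 = 21
Best route has total 21.

21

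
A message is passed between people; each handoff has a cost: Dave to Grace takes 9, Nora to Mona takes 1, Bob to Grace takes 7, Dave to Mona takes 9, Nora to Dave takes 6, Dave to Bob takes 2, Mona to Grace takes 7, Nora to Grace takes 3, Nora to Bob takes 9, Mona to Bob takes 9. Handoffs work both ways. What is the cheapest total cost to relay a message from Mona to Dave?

Checking several routes:
Mona→Bob→Dave: 9 + 2 = 11
Mona→Dave: 9
Mona→Nora→Dave: 1 + 6 = 7
Best route has total 7.

7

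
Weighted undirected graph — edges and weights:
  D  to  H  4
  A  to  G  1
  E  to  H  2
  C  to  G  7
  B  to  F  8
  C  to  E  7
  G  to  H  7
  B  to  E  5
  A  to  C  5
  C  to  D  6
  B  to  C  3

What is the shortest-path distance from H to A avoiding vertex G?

Paths from H to A avoiding G:
H→E→C→A: 2 + 7 + 5 = 14
H→D→C→A: 4 + 6 + 5 = 15
H→E→B→C→A: 2 + 5 + 3 + 5 = 15
The minimum is 14.

14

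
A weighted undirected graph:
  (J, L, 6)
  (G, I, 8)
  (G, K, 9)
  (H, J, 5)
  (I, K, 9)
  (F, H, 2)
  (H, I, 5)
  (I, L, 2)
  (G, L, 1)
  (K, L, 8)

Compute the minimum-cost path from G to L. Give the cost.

1

Comparing a few candidate routes:
G - I - L: 8 + 2 = 10
G - L: 1
G - K - L: 9 + 8 = 17
Shortest: 1.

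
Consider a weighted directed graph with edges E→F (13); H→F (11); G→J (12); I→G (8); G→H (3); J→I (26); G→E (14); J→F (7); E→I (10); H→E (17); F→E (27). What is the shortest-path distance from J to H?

Candidate routes:
J -> F -> E -> I -> G -> H: 7 + 27 + 10 + 8 + 3 = 55
J -> I -> G -> H: 26 + 8 + 3 = 37
Best route has total 37.

37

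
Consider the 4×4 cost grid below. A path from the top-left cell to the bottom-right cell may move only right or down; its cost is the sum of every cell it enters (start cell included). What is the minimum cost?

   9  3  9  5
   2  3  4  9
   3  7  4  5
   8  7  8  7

Best path: (0,0) → (1,0) → (1,1) → (1,2) → (2,2) → (2,3) → (3,3)
Cost: 9 + 2 + 3 + 4 + 4 + 5 + 7 = 34

34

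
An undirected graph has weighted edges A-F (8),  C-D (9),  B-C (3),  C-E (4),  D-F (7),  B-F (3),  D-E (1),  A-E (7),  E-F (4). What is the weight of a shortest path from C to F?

Some routes from C to F:
C - D - E - F: 9 + 1 + 4 = 14
C - B - F: 3 + 3 = 6
C - E - D - F: 4 + 1 + 7 = 12
C - D - F: 9 + 7 = 16
C - E - A - F: 4 + 7 + 8 = 19
C - E - F: 4 + 4 = 8
Best route has total 6.

6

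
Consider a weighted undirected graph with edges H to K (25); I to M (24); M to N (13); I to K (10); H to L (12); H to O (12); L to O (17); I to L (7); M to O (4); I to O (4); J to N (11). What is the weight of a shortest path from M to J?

Paths from M to J:
M -> N -> J: 13 + 11 = 24
Best route has total 24.

24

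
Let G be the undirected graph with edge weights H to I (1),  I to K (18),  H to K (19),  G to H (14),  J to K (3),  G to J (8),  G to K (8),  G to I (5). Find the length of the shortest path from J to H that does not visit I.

22

Checking several routes:
J → K → H: 3 + 19 = 22
J → G → H: 8 + 14 = 22
J → K → G → H: 3 + 8 + 14 = 25
The minimum is 22.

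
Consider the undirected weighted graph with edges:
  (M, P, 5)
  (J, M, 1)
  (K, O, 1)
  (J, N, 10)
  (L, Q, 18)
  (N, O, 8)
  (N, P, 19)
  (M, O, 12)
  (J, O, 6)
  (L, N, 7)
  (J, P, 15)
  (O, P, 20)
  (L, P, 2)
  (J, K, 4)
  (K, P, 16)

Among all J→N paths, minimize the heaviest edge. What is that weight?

7

Some routes from J to N:
J - O - N: max(6, 8) = 8
J - M - P - L - N: max(1, 5, 2, 7) = 7
J - K - O - N: max(4, 1, 8) = 8
Smallest bottleneck: 7.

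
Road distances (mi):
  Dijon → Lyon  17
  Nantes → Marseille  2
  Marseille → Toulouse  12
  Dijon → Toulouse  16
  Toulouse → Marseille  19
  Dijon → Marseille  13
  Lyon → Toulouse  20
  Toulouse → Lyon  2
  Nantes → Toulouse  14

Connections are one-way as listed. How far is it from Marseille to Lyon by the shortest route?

14

Routes from Marseille to Lyon:
Marseille - Toulouse - Lyon: 12 + 2 = 14
The minimum is 14 mi.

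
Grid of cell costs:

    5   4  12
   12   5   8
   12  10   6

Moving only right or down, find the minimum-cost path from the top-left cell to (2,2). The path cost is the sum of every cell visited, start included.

Cheapest: [0,0] [0,1] [1,1] [1,2] [2,2]
  5 + 4 + 5 + 8 + 6 = 28
(Top row then right column would cost 35.)

28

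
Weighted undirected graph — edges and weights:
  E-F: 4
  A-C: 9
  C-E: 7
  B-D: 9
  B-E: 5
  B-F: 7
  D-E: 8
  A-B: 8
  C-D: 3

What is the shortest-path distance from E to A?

A few of the E→A routes:
E → B → A: 5 + 8 = 13
E → C → A: 7 + 9 = 16
E → F → B → A: 4 + 7 + 8 = 19
Best route has total 13.

13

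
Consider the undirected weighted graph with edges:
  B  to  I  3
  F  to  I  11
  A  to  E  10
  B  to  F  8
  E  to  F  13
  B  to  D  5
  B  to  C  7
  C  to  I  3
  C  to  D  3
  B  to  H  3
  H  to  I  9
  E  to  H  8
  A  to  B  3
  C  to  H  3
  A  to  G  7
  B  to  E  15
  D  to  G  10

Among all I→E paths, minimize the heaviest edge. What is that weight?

Comparing a few candidate routes:
I -> B -> C -> H -> E: max(3, 7, 3, 8) = 8
I -> B -> D -> C -> H -> E: max(3, 5, 3, 3, 8) = 8
I -> B -> H -> E: max(3, 3, 8) = 8
I -> C -> B -> H -> E: max(3, 7, 3, 8) = 8
I -> C -> D -> B -> H -> E: max(3, 3, 5, 3, 8) = 8
Best route has worst link 8.

8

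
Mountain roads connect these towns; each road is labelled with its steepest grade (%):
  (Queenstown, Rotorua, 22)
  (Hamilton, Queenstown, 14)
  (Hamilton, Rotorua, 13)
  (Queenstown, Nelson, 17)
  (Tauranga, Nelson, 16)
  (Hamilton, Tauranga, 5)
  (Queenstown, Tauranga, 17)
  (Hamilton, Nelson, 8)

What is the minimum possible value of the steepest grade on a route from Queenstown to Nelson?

14

Some routes from Queenstown to Nelson:
Queenstown-Nelson: max(17) = 17
Queenstown-Hamilton-Tauranga-Nelson: max(14, 5, 16) = 16
Queenstown-Tauranga-Nelson: max(17, 16) = 17
Queenstown-Tauranga-Hamilton-Nelson: max(17, 5, 8) = 17
Queenstown-Rotorua-Hamilton-Tauranga-Nelson: max(22, 13, 5, 16) = 22
Queenstown-Hamilton-Nelson: max(14, 8) = 14
The minimum achievable maximum is 14%.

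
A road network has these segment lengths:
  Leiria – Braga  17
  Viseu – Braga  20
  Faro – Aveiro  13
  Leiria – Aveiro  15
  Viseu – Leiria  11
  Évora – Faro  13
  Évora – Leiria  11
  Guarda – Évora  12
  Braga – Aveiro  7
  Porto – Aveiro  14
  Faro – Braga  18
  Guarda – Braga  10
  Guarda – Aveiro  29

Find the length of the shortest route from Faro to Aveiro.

Comparing a few candidate routes:
Faro → Braga → Aveiro: 18 + 7 = 25
Faro → Évora → Leiria → Aveiro: 13 + 11 + 15 = 39
Faro → Évora → Guarda → Braga → Aveiro: 13 + 12 + 10 + 7 = 42
Faro → Aveiro: 13
The minimum is 13.

13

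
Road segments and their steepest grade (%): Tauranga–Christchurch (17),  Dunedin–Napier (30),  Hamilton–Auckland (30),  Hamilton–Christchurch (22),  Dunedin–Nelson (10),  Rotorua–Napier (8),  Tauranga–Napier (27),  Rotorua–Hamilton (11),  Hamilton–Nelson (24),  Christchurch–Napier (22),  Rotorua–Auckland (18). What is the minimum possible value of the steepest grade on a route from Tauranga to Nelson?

Checking several routes:
Tauranga→Napier→Christchurch→Hamilton→Nelson: max(27, 22, 22, 24) = 27
Tauranga→Napier→Rotorua→Hamilton→Nelson: max(27, 8, 11, 24) = 27
Tauranga→Christchurch→Napier→Rotorua→Auckland→Hamilton→Nelson: max(17, 22, 8, 18, 30, 24) = 30
Tauranga→Christchurch→Napier→Rotorua→Hamilton→Nelson: max(17, 22, 8, 11, 24) = 24
Tauranga→Christchurch→Hamilton→Nelson: max(17, 22, 24) = 24
Smallest bottleneck: 24%.

24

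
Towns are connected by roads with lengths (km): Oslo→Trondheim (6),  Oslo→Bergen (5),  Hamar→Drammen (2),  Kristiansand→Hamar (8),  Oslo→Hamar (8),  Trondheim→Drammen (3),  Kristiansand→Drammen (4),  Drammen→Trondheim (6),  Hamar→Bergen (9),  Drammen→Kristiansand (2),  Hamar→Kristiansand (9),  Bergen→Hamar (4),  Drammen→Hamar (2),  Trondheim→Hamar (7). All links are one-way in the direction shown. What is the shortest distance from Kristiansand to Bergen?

15

Candidate routes:
Kristiansand -> Drammen -> Trondheim -> Hamar -> Bergen: 4 + 6 + 7 + 9 = 26
Kristiansand -> Drammen -> Hamar -> Bergen: 4 + 2 + 9 = 15
Kristiansand -> Hamar -> Bergen: 8 + 9 = 17
Best route has total 15 km.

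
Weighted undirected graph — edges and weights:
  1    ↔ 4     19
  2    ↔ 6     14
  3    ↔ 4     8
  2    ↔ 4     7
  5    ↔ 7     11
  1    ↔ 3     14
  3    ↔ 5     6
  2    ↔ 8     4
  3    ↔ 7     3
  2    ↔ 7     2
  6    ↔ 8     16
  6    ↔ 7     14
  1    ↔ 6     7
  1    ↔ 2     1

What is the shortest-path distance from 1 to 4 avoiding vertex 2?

19

A few of the 1→4 routes:
1 - 6 - 7 - 3 - 4: 7 + 14 + 3 + 8 = 32
1 - 4: 19
1 - 3 - 4: 14 + 8 = 22
Best route has total 19.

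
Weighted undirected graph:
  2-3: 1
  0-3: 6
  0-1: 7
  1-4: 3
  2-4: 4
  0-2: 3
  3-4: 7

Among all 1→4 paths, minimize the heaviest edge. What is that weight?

Routes from 1 to 4:
1 -> 0 -> 2 -> 3 -> 4: max(7, 3, 1, 7) = 7
1 -> 0 -> 2 -> 4: max(7, 3, 4) = 7
1 -> 4: max(3) = 3
1 -> 0 -> 3 -> 2 -> 4: max(7, 6, 1, 4) = 7
1 -> 0 -> 3 -> 4: max(7, 6, 7) = 7
Best route has worst link 3.

3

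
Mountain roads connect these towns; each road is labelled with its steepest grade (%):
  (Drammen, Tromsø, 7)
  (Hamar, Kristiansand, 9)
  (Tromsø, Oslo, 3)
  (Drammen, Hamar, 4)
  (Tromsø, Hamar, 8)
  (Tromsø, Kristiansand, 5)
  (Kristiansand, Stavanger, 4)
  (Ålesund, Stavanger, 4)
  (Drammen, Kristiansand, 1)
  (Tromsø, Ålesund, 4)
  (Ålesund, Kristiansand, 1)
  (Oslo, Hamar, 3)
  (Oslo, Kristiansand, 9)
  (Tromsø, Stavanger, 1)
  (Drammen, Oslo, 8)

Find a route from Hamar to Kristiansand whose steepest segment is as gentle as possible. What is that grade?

4

Checking several routes:
Hamar -> Oslo -> Tromsø -> Stavanger -> Ålesund -> Kristiansand: max(3, 3, 1, 4, 1) = 4
Hamar -> Oslo -> Tromsø -> Stavanger -> Kristiansand: max(3, 3, 1, 4) = 4
Hamar -> Drammen -> Kristiansand: max(4, 1) = 4
Hamar -> Oslo -> Tromsø -> Ålesund -> Stavanger -> Kristiansand: max(3, 3, 4, 4, 4) = 4
Hamar -> Oslo -> Tromsø -> Ålesund -> Kristiansand: max(3, 3, 4, 1) = 4
The minimum achievable maximum is 4%.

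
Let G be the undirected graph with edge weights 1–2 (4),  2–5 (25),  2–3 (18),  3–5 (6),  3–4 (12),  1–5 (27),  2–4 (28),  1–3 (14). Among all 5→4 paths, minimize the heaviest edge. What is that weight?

12

Some routes from 5 to 4:
5-1-2-3-4: max(27, 4, 18, 12) = 27
5-2-4: max(25, 28) = 28
5-1-3-4: max(27, 14, 12) = 27
5-2-1-3-4: max(25, 4, 14, 12) = 25
5-2-3-4: max(25, 18, 12) = 25
5-3-4: max(6, 12) = 12
Smallest bottleneck: 12.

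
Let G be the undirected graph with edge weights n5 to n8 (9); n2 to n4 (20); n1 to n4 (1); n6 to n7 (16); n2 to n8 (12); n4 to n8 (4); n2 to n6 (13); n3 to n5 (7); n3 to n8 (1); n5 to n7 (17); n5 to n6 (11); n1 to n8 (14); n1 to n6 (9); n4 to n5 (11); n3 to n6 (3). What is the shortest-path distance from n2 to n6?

13

Some routes from n2 to n6:
n2→n8→n4→n1→n6: 12 + 4 + 1 + 9 = 26
n2→n8→n3→n6: 12 + 1 + 3 = 16
n2→n4→n8→n3→n6: 20 + 4 + 1 + 3 = 28
n2→n6: 13
n2→n4→n1→n6: 20 + 1 + 9 = 30
Best route has total 13.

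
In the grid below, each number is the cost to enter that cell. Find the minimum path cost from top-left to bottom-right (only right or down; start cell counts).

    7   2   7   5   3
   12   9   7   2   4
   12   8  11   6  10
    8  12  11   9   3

Cheapest: [0,0] -> [0,1] -> [0,2] -> [0,3] -> [1,3] -> [1,4] -> [2,4] -> [3,4]
  7 + 2 + 7 + 5 + 2 + 4 + 10 + 3 = 40
For comparison, the top-then-right route costs 41.

40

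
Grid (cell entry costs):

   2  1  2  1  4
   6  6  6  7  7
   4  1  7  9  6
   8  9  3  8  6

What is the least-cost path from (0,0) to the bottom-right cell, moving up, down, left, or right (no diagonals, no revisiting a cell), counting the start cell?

Path [0,0] -> [0,1] -> [0,2] -> [0,3] -> [0,4] -> [1,4] -> [2,4] -> [3,4]: 2 + 1 + 2 + 1 + 4 + 7 + 6 + 6 = 29.

29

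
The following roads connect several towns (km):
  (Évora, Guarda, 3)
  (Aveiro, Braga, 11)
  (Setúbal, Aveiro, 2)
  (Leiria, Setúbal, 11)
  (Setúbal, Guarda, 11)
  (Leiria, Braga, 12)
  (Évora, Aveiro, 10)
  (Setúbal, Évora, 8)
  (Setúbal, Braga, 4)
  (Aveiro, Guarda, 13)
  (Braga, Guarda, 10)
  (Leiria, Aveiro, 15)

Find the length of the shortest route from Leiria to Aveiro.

13

A few of the Leiria→Aveiro routes:
Leiria-Braga-Aveiro: 12 + 11 = 23
Leiria-Braga-Setúbal-Aveiro: 12 + 4 + 2 = 18
Leiria-Aveiro: 15
Leiria-Setúbal-Aveiro: 11 + 2 = 13
Shortest: 13 km.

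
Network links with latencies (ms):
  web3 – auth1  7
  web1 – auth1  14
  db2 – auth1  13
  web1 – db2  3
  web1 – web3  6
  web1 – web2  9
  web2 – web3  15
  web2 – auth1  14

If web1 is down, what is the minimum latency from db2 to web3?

Candidate routes:
db2 -> auth1 -> web3: 13 + 7 = 20
db2 -> auth1 -> web2 -> web3: 13 + 14 + 15 = 42
Shortest: 20 ms.

20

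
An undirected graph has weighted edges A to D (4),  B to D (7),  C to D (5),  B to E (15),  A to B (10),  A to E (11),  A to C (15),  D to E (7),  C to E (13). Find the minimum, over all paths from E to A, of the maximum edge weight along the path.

7

A few of the E→A routes:
E → A: max(11) = 11
E → D → A: max(7, 4) = 7
E → D → B → A: max(7, 7, 10) = 10
E → C → D → A: max(13, 5, 4) = 13
E → C → D → B → A: max(13, 5, 7, 10) = 13
Best route has worst link 7.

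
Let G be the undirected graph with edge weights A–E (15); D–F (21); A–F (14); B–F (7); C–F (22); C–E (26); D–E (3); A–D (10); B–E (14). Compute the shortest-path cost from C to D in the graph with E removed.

Routes from C to D avoiding E:
C -> F -> D: 22 + 21 = 43
C -> F -> A -> D: 22 + 14 + 10 = 46
Best route has total 43.

43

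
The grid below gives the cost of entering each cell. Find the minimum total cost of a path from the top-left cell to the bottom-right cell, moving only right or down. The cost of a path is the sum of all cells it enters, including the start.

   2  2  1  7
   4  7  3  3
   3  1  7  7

Path r0c0 -> r0c1 -> r0c2 -> r1c2 -> r1c3 -> r2c3: 2 + 2 + 1 + 3 + 3 + 7 = 18.
(Top row then right column would cost 22.)

18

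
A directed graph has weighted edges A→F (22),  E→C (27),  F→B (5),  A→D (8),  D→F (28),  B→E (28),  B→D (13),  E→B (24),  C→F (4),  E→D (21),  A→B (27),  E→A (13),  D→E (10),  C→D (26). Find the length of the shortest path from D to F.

Candidate routes:
D → E → A → F: 10 + 13 + 22 = 45
D → F: 28
D → E → C → F: 10 + 27 + 4 = 41
Shortest: 28.

28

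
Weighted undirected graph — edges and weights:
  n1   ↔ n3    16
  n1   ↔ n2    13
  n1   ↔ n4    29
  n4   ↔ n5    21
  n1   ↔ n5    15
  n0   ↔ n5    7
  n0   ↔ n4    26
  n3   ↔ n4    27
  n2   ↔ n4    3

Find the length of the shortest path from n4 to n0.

A few of the n4→n0 routes:
n4 -> n1 -> n5 -> n0: 29 + 15 + 7 = 51
n4 -> n5 -> n0: 21 + 7 = 28
n4 -> n2 -> n1 -> n5 -> n0: 3 + 13 + 15 + 7 = 38
n4 -> n0: 26
The minimum is 26.

26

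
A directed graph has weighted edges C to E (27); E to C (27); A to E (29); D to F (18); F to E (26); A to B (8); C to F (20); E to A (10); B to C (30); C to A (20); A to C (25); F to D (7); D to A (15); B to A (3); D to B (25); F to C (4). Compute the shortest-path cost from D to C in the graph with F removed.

40

Checking several routes:
D→A→B→C: 15 + 8 + 30 = 53
D→A→C: 15 + 25 = 40
D→B→A→C: 25 + 3 + 25 = 53
D→B→C: 25 + 30 = 55
Best route has total 40.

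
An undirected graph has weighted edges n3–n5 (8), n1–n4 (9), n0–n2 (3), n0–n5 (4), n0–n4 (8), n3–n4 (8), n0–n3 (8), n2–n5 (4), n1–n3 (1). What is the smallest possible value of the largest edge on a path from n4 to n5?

Checking several routes:
n4 -> n0 -> n3 -> n5: max(8, 8, 8) = 8
n4 -> n3 -> n0 -> n5: max(8, 8, 4) = 8
n4 -> n3 -> n5: max(8, 8) = 8
n4 -> n0 -> n2 -> n5: max(8, 3, 4) = 8
n4 -> n0 -> n5: max(8, 4) = 8
n4 -> n3 -> n0 -> n2 -> n5: max(8, 8, 3, 4) = 8
Smallest bottleneck: 8.

8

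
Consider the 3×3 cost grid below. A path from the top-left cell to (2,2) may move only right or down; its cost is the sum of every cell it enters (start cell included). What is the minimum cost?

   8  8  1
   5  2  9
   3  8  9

32

Path (0,0) → (1,0) → (1,1) → (2,1) → (2,2): 8 + 5 + 2 + 8 + 9 = 32.
For comparison, the top-then-right route costs 35.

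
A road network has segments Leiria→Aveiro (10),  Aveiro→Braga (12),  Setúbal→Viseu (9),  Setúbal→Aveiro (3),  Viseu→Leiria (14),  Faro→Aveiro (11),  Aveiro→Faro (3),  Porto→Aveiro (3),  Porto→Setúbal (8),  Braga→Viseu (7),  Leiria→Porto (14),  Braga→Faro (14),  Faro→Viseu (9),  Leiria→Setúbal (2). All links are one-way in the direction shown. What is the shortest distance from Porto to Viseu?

A few of the Porto→Viseu routes:
Porto→Aveiro→Braga→Viseu: 3 + 12 + 7 = 22
Porto→Setúbal→Viseu: 8 + 9 = 17
Porto→Aveiro→Faro→Viseu: 3 + 3 + 9 = 15
The minimum is 15.

15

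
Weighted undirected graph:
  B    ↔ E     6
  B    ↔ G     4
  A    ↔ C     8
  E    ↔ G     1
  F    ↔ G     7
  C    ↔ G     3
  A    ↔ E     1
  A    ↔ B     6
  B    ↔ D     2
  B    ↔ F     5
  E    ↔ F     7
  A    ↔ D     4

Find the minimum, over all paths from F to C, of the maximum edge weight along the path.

5

Some routes from F to C:
F-G-C: max(7, 3) = 7
F-B-D-A-E-G-C: max(5, 2, 4, 1, 1, 3) = 5
F-B-A-E-G-C: max(5, 6, 1, 1, 3) = 6
F-B-G-C: max(5, 4, 3) = 5
F-B-E-G-C: max(5, 6, 1, 3) = 6
The minimum achievable maximum is 5.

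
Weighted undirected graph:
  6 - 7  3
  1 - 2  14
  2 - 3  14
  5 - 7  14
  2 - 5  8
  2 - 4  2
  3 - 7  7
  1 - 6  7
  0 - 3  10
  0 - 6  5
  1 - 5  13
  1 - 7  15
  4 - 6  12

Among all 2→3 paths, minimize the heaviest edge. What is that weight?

12

Checking several routes:
2 → 5 → 1 → 6 → 0 → 3: max(8, 13, 7, 5, 10) = 13
2 → 4 → 6 → 7 → 3: max(2, 12, 3, 7) = 12
2 → 4 → 6 → 0 → 3: max(2, 12, 5, 10) = 12
2 → 5 → 1 → 6 → 7 → 3: max(8, 13, 7, 3, 7) = 13
2 → 4 → 6 → 1 → 5 → 7 → 3: max(2, 12, 7, 13, 14, 7) = 14
2 → 1 → 5 → 7 → 3: max(14, 13, 14, 7) = 14
Smallest bottleneck: 12.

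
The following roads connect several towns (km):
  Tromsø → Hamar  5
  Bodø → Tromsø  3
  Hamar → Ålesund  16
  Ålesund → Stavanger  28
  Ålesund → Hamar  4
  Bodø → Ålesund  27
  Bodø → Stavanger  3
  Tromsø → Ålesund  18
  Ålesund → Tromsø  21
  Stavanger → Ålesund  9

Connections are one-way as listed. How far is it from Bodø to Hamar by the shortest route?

8

Routes from Bodø to Hamar:
Bodø-Ålesund-Tromsø-Hamar: 27 + 21 + 5 = 53
Bodø-Ålesund-Hamar: 27 + 4 = 31
Bodø-Tromsø-Ålesund-Hamar: 3 + 18 + 4 = 25
Bodø-Stavanger-Ålesund-Hamar: 3 + 9 + 4 = 16
Bodø-Tromsø-Hamar: 3 + 5 = 8
Bodø-Stavanger-Ålesund-Tromsø-Hamar: 3 + 9 + 21 + 5 = 38
Best route has total 8 km.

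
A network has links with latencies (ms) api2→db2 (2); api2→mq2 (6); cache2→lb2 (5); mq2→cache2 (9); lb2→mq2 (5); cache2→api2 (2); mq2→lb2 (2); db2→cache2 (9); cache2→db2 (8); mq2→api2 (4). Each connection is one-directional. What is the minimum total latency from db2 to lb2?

Paths from db2 to lb2:
db2 → cache2 → lb2: 9 + 5 = 14
db2 → cache2 → api2 → mq2 → lb2: 9 + 2 + 6 + 2 = 19
Best route has total 14 ms.

14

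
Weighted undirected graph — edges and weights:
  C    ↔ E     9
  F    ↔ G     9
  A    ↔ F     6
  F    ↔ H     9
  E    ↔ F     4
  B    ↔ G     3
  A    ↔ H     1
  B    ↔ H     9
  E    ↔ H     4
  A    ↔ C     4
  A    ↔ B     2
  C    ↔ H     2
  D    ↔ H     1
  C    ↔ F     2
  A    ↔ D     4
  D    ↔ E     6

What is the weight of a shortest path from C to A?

3

Comparing a few candidate routes:
C -> F -> A: 2 + 6 = 8
C -> H -> A: 2 + 1 = 3
C -> A: 4
C -> H -> D -> A: 2 + 1 + 4 = 7
C -> F -> E -> H -> A: 2 + 4 + 4 + 1 = 11
Shortest: 3.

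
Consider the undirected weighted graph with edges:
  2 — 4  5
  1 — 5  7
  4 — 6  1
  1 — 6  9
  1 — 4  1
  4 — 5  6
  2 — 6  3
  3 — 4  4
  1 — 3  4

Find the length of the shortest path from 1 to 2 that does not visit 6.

Candidate routes:
1 → 5 → 4 → 2: 7 + 6 + 5 = 18
1 → 4 → 2: 1 + 5 = 6
1 → 3 → 4 → 2: 4 + 4 + 5 = 13
Shortest: 6.

6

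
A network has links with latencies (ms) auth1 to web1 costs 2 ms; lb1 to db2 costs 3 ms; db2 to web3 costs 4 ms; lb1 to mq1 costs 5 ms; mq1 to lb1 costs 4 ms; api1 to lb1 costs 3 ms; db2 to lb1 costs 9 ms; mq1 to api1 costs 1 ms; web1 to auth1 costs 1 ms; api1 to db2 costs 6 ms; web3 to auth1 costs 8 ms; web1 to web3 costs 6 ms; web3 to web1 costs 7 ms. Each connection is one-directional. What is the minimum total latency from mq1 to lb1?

4

Routes from mq1 to lb1:
mq1-api1-lb1: 1 + 3 = 4
mq1-api1-db2-lb1: 1 + 6 + 9 = 16
mq1-lb1: 4
The minimum is 4 ms.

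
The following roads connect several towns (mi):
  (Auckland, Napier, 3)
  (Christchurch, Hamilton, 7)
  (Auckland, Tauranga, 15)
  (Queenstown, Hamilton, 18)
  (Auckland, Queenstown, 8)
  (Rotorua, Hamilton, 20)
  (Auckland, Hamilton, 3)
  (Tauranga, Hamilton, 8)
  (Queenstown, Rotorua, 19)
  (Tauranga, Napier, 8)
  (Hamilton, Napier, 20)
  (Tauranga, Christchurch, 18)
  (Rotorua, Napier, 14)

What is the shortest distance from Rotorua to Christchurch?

27

A few of the Rotorua→Christchurch routes:
Rotorua-Napier-Tauranga-Hamilton-Christchurch: 14 + 8 + 8 + 7 = 37
Rotorua-Napier-Tauranga-Christchurch: 14 + 8 + 18 = 40
Rotorua-Queenstown-Auckland-Hamilton-Christchurch: 19 + 8 + 3 + 7 = 37
Rotorua-Napier-Auckland-Hamilton-Christchurch: 14 + 3 + 3 + 7 = 27
Rotorua-Hamilton-Christchurch: 20 + 7 = 27
Rotorua-Napier-Hamilton-Christchurch: 14 + 20 + 7 = 41
Shortest: 27 mi.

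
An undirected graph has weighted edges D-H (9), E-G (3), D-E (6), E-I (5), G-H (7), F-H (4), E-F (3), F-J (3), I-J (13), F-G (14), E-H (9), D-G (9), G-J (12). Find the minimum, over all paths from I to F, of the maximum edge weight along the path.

5

A few of the I→F routes:
I - E - F: max(5, 3) = 5
I - E - H - F: max(5, 9, 4) = 9
I - E - D - H - F: max(5, 6, 9, 4) = 9
I - E - G - H - F: max(5, 3, 7, 4) = 7
I - E - D - G - H - F: max(5, 6, 9, 7, 4) = 9
I - E - G - D - H - F: max(5, 3, 9, 9, 4) = 9
The minimum achievable maximum is 5.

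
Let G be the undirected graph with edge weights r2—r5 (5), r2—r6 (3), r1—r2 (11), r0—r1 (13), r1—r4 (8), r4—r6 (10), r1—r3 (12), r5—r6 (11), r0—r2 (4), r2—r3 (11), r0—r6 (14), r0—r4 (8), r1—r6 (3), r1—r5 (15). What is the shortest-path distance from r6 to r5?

Some routes from r6 to r5:
r6 - r5: 11
r6 - r2 - r5: 3 + 5 = 8
r6 - r1 - r2 - r5: 3 + 11 + 5 = 19
r6 - r1 - r5: 3 + 15 = 18
Best route has total 8.

8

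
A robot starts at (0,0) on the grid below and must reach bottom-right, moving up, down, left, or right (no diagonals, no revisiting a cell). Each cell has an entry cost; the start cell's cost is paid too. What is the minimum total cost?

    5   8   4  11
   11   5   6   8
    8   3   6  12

39

Path r0c0 → r0c1 → r1c1 → r2c1 → r2c2 → r2c3: 5 + 8 + 5 + 3 + 6 + 12 = 39.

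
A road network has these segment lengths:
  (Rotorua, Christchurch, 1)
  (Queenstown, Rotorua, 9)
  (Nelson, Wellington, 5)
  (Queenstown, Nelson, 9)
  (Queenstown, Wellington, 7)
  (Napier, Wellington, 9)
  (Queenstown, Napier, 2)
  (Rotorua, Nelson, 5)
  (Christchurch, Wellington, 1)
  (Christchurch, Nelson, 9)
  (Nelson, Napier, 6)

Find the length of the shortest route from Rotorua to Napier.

11

A few of the Rotorua→Napier routes:
Rotorua-Christchurch-Wellington-Queenstown-Napier: 1 + 1 + 7 + 2 = 11
Rotorua-Queenstown-Napier: 9 + 2 = 11
Rotorua-Christchurch-Wellington-Nelson-Napier: 1 + 1 + 5 + 6 = 13
Rotorua-Nelson-Napier: 5 + 6 = 11
Rotorua-Christchurch-Nelson-Napier: 1 + 9 + 6 = 16
Rotorua-Christchurch-Wellington-Napier: 1 + 1 + 9 = 11
Best route has total 11.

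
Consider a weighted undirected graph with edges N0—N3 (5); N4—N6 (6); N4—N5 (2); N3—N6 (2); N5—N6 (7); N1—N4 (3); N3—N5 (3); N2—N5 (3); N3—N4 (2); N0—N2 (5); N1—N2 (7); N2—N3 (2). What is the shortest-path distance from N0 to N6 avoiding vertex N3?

Candidate routes:
N0 - N2 - N1 - N4 - N6: 5 + 7 + 3 + 6 = 21
N0 - N2 - N5 - N4 - N6: 5 + 3 + 2 + 6 = 16
N0 - N2 - N5 - N6: 5 + 3 + 7 = 15
N0 - N2 - N1 - N4 - N5 - N6: 5 + 7 + 3 + 2 + 7 = 24
Shortest: 15.

15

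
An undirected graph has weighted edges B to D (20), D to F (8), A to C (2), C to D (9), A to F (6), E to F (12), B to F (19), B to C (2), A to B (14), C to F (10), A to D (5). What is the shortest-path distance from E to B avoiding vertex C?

31

Checking several routes:
E -> F -> D -> A -> B: 12 + 8 + 5 + 14 = 39
E -> F -> A -> B: 12 + 6 + 14 = 32
E -> F -> D -> B: 12 + 8 + 20 = 40
E -> F -> B: 12 + 19 = 31
The minimum is 31.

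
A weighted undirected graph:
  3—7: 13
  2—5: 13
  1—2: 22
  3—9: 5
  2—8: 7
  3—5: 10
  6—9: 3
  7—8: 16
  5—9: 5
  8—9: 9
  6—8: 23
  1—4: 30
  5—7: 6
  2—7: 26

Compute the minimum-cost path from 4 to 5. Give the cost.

A few of the 4→5 routes:
4 → 1 → 2 → 8 → 9 → 5: 30 + 22 + 7 + 9 + 5 = 73
4 → 1 → 2 → 5: 30 + 22 + 13 = 65
4 → 1 → 2 → 8 → 7 → 5: 30 + 22 + 7 + 16 + 6 = 81
Best route has total 65.

65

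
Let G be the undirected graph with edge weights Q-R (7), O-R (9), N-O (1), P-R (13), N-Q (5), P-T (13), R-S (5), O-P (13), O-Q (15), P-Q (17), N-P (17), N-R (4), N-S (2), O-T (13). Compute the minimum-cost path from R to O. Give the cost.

A few of the R→O routes:
R -> S -> N -> O: 5 + 2 + 1 = 8
R -> O: 9
R -> N -> O: 4 + 1 = 5
Shortest: 5.

5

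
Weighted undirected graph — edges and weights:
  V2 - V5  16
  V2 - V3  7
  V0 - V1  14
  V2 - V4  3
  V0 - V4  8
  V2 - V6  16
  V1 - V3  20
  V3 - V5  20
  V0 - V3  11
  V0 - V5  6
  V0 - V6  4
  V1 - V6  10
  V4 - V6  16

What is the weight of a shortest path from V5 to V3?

A few of the V5→V3 routes:
V5→V3: 20
V5→V2→V3: 16 + 7 = 23
V5→V0→V6→V2→V3: 6 + 4 + 16 + 7 = 33
V5→V0→V4→V2→V3: 6 + 8 + 3 + 7 = 24
V5→V0→V3: 6 + 11 = 17
Best route has total 17.

17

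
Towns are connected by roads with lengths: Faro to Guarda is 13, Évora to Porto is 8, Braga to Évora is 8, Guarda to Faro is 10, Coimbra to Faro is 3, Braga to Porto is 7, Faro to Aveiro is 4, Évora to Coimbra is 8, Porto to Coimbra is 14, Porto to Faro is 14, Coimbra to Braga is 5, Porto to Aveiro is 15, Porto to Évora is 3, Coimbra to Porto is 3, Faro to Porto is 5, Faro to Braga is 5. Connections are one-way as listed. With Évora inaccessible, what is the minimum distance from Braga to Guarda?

Candidate routes:
Braga → Porto → Faro → Guarda: 7 + 14 + 13 = 34
Braga → Porto → Coimbra → Faro → Guarda: 7 + 14 + 3 + 13 = 37
The minimum is 34.

34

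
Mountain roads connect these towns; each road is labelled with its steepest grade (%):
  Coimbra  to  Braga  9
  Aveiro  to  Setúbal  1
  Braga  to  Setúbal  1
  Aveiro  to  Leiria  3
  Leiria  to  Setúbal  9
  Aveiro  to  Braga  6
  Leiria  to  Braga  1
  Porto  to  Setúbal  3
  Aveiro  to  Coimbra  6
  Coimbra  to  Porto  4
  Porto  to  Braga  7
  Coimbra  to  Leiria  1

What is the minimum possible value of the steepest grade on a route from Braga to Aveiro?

A few of the Braga→Aveiro routes:
Braga - Setúbal - Porto - Coimbra - Leiria - Aveiro: max(1, 3, 4, 1, 3) = 4
Braga - Setúbal - Aveiro: max(1, 1) = 1
Braga - Leiria - Aveiro: max(1, 3) = 3
Braga - Leiria - Coimbra - Porto - Setúbal - Aveiro: max(1, 1, 4, 3, 1) = 4
Best route has worst link 1%.

1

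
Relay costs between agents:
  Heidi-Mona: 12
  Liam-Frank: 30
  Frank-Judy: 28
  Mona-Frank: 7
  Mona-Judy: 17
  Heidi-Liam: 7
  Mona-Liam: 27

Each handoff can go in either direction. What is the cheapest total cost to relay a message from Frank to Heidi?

19

Routes from Frank to Heidi:
Frank -> Liam -> Heidi: 30 + 7 = 37
Frank -> Liam -> Mona -> Heidi: 30 + 27 + 12 = 69
Frank -> Mona -> Heidi: 7 + 12 = 19
Frank -> Mona -> Liam -> Heidi: 7 + 27 + 7 = 41
Frank -> Judy -> Mona -> Liam -> Heidi: 28 + 17 + 27 + 7 = 79
Frank -> Judy -> Mona -> Heidi: 28 + 17 + 12 = 57
Best route has total 19.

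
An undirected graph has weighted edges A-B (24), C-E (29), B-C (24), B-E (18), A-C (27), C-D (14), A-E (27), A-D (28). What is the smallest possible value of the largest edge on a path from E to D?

24

Checking several routes:
E→B→A→C→D: max(18, 24, 27, 14) = 27
E→A→C→D: max(27, 27, 14) = 27
E→B→C→D: max(18, 24, 14) = 24
E→A→B→C→D: max(27, 24, 24, 14) = 27
The minimum achievable maximum is 24.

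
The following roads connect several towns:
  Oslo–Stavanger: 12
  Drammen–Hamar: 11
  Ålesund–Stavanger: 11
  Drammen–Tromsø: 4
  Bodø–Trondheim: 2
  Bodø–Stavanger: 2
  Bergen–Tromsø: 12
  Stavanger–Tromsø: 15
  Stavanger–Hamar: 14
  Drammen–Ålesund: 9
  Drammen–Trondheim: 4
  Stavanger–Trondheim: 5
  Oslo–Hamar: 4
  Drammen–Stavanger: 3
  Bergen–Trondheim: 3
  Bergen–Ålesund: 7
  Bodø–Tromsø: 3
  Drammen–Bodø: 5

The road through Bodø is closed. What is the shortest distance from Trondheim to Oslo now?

Checking several routes:
Trondheim-Stavanger-Hamar-Oslo: 5 + 14 + 4 = 23
Trondheim-Stavanger-Oslo: 5 + 12 = 17
Trondheim-Drammen-Stavanger-Oslo: 4 + 3 + 12 = 19
Trondheim-Drammen-Hamar-Oslo: 4 + 11 + 4 = 19
The minimum is 17.

17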